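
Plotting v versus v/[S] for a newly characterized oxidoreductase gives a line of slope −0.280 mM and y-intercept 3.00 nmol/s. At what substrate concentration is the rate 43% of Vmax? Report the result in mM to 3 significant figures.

The Eadie–Hofstee slope gives Km = 0.280 mM (slope = −Km).
v/Vmax = [S]/(Km+[S]) = 0.43 ⇒ [S] = Km·0.43/(1−0.43) = 0.280 × 0.7544 = 0.211 mM.

0.211 mM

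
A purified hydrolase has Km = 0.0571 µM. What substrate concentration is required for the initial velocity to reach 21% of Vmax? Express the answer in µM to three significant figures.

0.0152 µM

v/Vmax = [S]/(Km+[S]) = 0.21, so [S] = Km·0.21/(1 − 0.21) = 0.0571 × 0.2658.
[S] = 0.0152 µM.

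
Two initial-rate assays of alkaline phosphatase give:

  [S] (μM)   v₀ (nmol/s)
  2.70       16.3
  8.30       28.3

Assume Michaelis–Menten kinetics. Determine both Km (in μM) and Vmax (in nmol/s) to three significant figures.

Km = 4.57 μM; Vmax = 43.9 nmol/s

In reciprocal form, 1/v = (Km/Vmax)·(1/[S]) + 1/Vmax. The two points give (1/[S], 1/v) = (0.3704, 0.06135) and (0.1205, 0.03534).
Slope = (0.06135 − 0.03534)/(0.3704 − 0.1205) = 0.1041; intercept = 0.06135 − 0.1041×0.3704 = 0.02279.
Vmax = 1/intercept = 43.9 nmol/s; Km = slope × Vmax = 0.1041 × 43.9 = 4.57 μM.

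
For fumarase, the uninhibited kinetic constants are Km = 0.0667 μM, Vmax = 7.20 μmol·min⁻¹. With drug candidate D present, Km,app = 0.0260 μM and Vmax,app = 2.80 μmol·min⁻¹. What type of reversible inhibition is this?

uncompetitive

Both Km and Vmax decrease by the same factor (~2.57-fold) — characteristic of uncompetitive inhibition.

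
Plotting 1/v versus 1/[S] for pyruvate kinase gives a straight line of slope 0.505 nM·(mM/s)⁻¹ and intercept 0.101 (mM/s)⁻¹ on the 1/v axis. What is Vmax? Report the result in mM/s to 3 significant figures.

The y-intercept of a Lineweaver–Burk plot equals 1/Vmax, so Vmax = 1/0.101 = 9.90 mM/s.

9.90 mM/s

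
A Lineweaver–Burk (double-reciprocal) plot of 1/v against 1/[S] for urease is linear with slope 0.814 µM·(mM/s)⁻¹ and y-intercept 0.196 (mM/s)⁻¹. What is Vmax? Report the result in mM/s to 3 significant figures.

The y-intercept of a Lineweaver–Burk plot equals 1/Vmax, so Vmax = 1/0.196 = 5.10 mM/s.

5.10 mM/s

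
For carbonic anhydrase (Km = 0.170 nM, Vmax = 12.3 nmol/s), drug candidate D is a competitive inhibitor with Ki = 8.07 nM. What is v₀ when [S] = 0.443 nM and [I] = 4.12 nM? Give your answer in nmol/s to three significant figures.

α = 1 + [I]/Ki = 1 + 4.12/8.07 = 1.511.
For a competitive inhibitor, Vmax is unchanged and the apparent Km becomes α·Km: Km,app = 0.257 nM, Vmax,app = 12.3 nmol/s.
v = Vmax,app·[S]/(Km,app + [S]) = 12.3 × 0.443/(0.257 + 0.443) = 7.79 nmol/s.

7.79 nmol/s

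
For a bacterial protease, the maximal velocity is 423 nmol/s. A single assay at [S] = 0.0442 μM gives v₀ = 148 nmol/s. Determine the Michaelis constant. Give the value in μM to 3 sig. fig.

v/Vmax = 148/423 = 0.3499 = [S]/(Km+[S]).
So Km + [S] = [S]/0.3499 = 0.1263 μM, giving Km = 0.1263 − 0.0442 = 0.0821 μM.

0.0821 μM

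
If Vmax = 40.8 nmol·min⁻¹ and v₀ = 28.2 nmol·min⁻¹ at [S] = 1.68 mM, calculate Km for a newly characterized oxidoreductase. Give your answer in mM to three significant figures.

0.751 mM

From v = Vmax[S]/(Km+[S]), Km = [S](Vmax − v)/v.
Km = 1.68 × (40.8 − 28.2) / 28.2 = 21.17/28.2 = 0.751 mM.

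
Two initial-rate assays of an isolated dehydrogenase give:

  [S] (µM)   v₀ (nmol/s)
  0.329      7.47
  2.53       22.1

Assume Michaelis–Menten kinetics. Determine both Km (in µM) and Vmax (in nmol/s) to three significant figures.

In reciprocal form, 1/v = (Km/Vmax)·(1/[S]) + 1/Vmax. The two points give (1/[S], 1/v) = (3.040, 0.1339) and (0.3953, 0.04525).
Slope = (0.1339 − 0.04525)/(3.040 − 0.3953) = 0.03351; intercept = 0.1339 − 0.03351×3.040 = 0.03200.
Vmax = 1/intercept = 31.2 nmol/s; Km = slope × Vmax = 0.03351 × 31.2 = 1.05 µM.

Km = 1.05 µM; Vmax = 31.2 nmol/s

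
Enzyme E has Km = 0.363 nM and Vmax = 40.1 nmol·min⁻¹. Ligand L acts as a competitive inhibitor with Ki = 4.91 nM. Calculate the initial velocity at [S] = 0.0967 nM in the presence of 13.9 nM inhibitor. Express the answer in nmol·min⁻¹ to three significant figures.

2.61 nmol·min⁻¹

α = 1 + [I]/Ki = 1 + 13.9/4.91 = 3.831.
For a competitive inhibitor, Vmax is unchanged and the apparent Km becomes α·Km: Km,app = 1.39 nM, Vmax,app = 40.1 nmol·min⁻¹.
v = Vmax,app·[S]/(Km,app + [S]) = 40.1 × 0.0967/(1.39 + 0.0967) = 2.61 nmol·min⁻¹.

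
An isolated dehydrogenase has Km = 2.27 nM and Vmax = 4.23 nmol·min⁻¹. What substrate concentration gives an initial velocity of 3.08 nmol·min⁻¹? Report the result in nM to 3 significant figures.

Rearranging v = Vmax[S]/(Km+[S]) gives [S] = Km·v/(Vmax − v).
[S] = 2.27 × 3.08 / (4.23 − 3.08) = 6.992/1.150 = 6.08 nM.

6.08 nM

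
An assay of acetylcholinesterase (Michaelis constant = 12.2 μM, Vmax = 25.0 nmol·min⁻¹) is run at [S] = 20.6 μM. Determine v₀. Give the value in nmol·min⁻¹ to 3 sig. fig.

[S]/(Km+[S]) = 20.6/32.80 = 0.6280, the fractional saturation.
v = 0.6280 × Vmax = 0.6280 × 25.0 = 15.7 nmol·min⁻¹.

15.7 nmol·min⁻¹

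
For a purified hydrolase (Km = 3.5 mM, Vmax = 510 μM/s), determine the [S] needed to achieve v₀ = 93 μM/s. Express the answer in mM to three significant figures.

Rearranging v = Vmax[S]/(Km+[S]) gives [S] = Km·v/(Vmax − v).
[S] = 3.5 × 93 / (510 − 93) = 325.5/417.0 = 0.781 mM.

0.781 mM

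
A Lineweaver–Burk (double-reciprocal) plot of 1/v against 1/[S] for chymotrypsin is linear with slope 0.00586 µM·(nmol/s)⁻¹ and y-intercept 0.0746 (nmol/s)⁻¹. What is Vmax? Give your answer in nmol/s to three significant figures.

13.4 nmol/s

The y-intercept of a Lineweaver–Burk plot equals 1/Vmax, so Vmax = 1/0.0746 = 13.4 nmol/s.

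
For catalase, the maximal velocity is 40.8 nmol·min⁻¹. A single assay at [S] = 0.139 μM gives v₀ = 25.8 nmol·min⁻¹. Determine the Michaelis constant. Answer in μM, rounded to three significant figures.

From v = Vmax[S]/(Km+[S]), Km = [S](Vmax − v)/v.
Km = 0.139 × (40.8 − 25.8) / 25.8 = 2.085/25.8 = 0.0808 μM.

0.0808 μM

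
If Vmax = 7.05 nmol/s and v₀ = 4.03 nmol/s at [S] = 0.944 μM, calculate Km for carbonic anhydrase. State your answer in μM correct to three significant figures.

From v = Vmax[S]/(Km+[S]), Km = [S](Vmax − v)/v.
Km = 0.944 × (7.05 − 4.03) / 4.03 = 2.851/4.03 = 0.707 μM.

0.707 μM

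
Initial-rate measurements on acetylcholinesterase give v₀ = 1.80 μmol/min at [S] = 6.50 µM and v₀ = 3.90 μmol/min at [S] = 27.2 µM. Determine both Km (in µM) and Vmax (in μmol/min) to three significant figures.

Km = 15.7 µM; Vmax = 6.15 μmol/min

In reciprocal form, 1/v = (Km/Vmax)·(1/[S]) + 1/Vmax. The two points give (1/[S], 1/v) = (0.1538, 0.5556) and (0.03676, 0.2564).
Slope = (0.5556 − 0.2564)/(0.1538 − 0.03676) = 2.555; intercept = 0.5556 − 2.555×0.1538 = 0.1625.
Vmax = 1/intercept = 6.15 μmol/min; Km = slope × Vmax = 2.555 × 6.15 = 15.7 µM.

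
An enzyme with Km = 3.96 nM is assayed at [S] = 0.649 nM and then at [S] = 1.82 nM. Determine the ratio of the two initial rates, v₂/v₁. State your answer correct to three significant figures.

The fractional saturations are [S]/(Km+[S]) = 0.649/4.609 = 0.1408 and 1.82/5.780 = 0.3149.
v₂/v₁ is just their ratio: 0.3149/0.1408 = 2.24.

2.24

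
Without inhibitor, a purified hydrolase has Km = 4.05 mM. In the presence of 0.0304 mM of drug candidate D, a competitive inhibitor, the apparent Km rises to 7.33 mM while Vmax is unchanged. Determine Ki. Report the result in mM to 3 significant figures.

0.0375 mM

Competitive: Km,app = α·Km with α = 1 + [I]/Ki.
α = Km,app/Km = 7.33/4.05 = 1.810.
Since α = 1 + [I]/Ki, [I]/Ki = 1.810 − 1 = 0.8099 and Ki = 0.0304/0.8099 = 0.0375 mM.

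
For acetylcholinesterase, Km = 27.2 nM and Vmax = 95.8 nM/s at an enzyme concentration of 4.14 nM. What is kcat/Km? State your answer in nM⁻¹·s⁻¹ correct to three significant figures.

kcat = Vmax/[E]total = 95.8/4.14 = 23.1 s⁻¹.
kcat/Km = 23.1/27.2 = 0.851 nM⁻¹·s⁻¹.

0.851 nM⁻¹·s⁻¹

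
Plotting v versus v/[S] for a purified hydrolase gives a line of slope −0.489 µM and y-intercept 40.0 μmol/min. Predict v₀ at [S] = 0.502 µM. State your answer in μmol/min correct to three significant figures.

In the Eadie–Hofstee form v = Vmax − Km·(v/[S]), the slope is −Km and the intercept is Vmax, so Km = 0.489 µM and Vmax = 40.0 μmol/min.
v = 40.0 × 0.502/(0.489 + 0.502) = 20.3 μmol/min.

20.3 μmol/min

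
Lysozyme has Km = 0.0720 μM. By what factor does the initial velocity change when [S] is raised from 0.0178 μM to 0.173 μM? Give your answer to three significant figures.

The fractional saturations are [S]/(Km+[S]) = 0.0178/0.08980 = 0.1982 and 0.173/0.2450 = 0.7061.
v₂/v₁ is just their ratio: 0.7061/0.1982 = 3.56.

3.56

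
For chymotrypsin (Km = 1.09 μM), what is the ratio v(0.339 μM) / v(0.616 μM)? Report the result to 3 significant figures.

The fractional saturations are [S]/(Km+[S]) = 0.616/1.706 = 0.3611 and 0.339/1.429 = 0.2372.
v₂/v₁ is just their ratio: 0.2372/0.3611 = 0.657.

0.657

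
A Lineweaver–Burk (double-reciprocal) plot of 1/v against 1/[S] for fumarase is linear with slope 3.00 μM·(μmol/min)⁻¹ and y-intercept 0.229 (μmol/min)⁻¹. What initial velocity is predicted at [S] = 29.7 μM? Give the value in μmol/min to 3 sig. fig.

3.03 μmol/min

The y-intercept is 1/Vmax, so Vmax = 1/0.229 = 4.37 μmol/min.
The slope is Km/Vmax, so Km = 3.00 × 4.37 = 13.1 μM.
Then v = 4.37 × 29.7/(13.1 + 29.7) = 3.03 μmol/min.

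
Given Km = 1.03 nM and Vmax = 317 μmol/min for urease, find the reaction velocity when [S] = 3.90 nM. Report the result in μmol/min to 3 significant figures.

v = Vmax·[S]/(Km + [S]) = 317 × 3.90 / (1.03 + 3.90)
  = 1236 / 4.930 = 251 μmol/min.

251 μmol/min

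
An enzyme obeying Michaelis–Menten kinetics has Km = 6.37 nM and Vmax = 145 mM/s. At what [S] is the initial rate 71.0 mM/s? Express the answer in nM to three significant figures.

6.11 nM

Rearranging v = Vmax[S]/(Km+[S]) gives [S] = Km·v/(Vmax − v).
[S] = 6.37 × 71.0 / (145 − 71.0) = 452.3/74.00 = 6.11 nM.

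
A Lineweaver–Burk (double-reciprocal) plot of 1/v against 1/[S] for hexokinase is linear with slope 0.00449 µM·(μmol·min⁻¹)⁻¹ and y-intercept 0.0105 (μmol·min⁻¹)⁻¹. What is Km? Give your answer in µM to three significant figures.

y-intercept = 1/Vmax ⇒ Vmax = 95.2 μmol·min⁻¹; slope = Km/Vmax ⇒ Km = slope × Vmax.
Km = 0.00449 × 95.2 = 0.428 µM.

0.428 µM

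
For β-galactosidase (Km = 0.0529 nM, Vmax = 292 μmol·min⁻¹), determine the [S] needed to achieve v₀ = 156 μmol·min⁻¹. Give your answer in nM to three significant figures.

Rearranging v = Vmax[S]/(Km+[S]) gives [S] = Km·v/(Vmax − v).
[S] = 0.0529 × 156 / (292 − 156) = 8.252/136.0 = 0.0607 nM.

0.0607 nM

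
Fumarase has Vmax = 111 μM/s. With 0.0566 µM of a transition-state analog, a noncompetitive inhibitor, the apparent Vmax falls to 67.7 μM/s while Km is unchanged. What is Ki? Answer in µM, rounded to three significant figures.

Noncompetitive: Vmax,app = Vmax/α with α = 1 + [I]/Ki.
α = Vmax/Vmax,app = 111/67.7 = 1.640.
Ki = [I]/(α − 1) = 0.0566/0.6396 = 0.0885 µM.

0.0885 µM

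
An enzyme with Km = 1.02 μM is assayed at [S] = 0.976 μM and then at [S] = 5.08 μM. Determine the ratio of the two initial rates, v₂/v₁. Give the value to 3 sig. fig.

1.70

Since Vmax cancels, v₂/v₁ = [S]₂(Km+[S]₁) / [S]₁(Km+[S]₂).
= 5.08×(1.02+0.976) / (0.976×(1.02+5.08)) = 10.14/5.954 = 1.70.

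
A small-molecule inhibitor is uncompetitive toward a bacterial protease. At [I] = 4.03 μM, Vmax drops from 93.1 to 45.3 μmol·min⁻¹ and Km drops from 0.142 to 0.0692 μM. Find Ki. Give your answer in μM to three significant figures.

Uncompetitive: Vmax,app = Vmax/α (and Km,app = Km/α) with α = 1 + [I]/Ki.
α = Vmax/Vmax,app = 93.1/45.3 = 2.055.
Ki = [I]/(α − 1) = 4.03/1.055 = 3.82 μM.

3.82 μM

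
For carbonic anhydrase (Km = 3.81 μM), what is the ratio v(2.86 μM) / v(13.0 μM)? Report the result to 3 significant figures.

0.554

Since Vmax cancels, v₂/v₁ = [S]₂(Km+[S]₁) / [S]₁(Km+[S]₂).
= 2.86×(3.81+13.0) / (13.0×(3.81+2.86)) = 48.08/86.71 = 0.554.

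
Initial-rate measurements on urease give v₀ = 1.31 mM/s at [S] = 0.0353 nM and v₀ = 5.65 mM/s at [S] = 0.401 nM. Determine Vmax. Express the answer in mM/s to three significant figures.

In reciprocal form, 1/v = (Km/Vmax)·(1/[S]) + 1/Vmax. The two points give (1/[S], 1/v) = (28.33, 0.7634) and (2.494, 0.1770).
Slope = (0.7634 − 0.1770)/(28.33 − 2.494) = 0.02270; intercept = 0.7634 − 0.02270×28.33 = 0.1204.
Vmax = 1/intercept = 8.31 mM/s; Km = slope × Vmax = 0.02270 × 8.31 = 0.189 nM.

8.31 mM/s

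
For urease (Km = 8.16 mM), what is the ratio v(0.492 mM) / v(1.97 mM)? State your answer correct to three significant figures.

The fractional saturations are [S]/(Km+[S]) = 1.97/10.13 = 0.1945 and 0.492/8.652 = 0.05687.
v₂/v₁ is just their ratio: 0.05687/0.1945 = 0.292.

0.292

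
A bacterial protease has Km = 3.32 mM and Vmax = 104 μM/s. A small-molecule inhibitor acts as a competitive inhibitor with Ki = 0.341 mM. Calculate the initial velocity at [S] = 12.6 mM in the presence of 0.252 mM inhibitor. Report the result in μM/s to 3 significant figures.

71.3 μM/s

α = 1 + [I]/Ki = 1 + 0.252/0.341 = 1.739.
For a competitive inhibitor, Vmax is unchanged and the apparent Km becomes α·Km: Km,app = 5.77 mM, Vmax,app = 104 μM/s.
v = Vmax,app·[S]/(Km,app + [S]) = 104 × 12.6/(5.77 + 12.6) = 71.3 μM/s.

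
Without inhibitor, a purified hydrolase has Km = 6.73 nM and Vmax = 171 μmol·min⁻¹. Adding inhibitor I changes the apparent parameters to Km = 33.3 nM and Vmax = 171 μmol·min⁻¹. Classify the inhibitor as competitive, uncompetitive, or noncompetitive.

Km increases (6.73 → 33.3 nM) while Vmax is unchanged — the hallmark of competitive inhibition.

competitive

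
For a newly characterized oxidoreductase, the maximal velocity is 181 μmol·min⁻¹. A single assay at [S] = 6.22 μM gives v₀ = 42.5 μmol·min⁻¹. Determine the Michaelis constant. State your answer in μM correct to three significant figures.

20.3 μM

From v = Vmax[S]/(Km+[S]), Km = [S](Vmax − v)/v.
Km = 6.22 × (181 − 42.5) / 42.5 = 861.5/42.5 = 20.3 μM.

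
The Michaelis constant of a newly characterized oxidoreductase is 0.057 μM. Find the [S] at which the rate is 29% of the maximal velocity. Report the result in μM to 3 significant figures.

0.0233 μM

v/Vmax = [S]/(Km+[S]) = 0.29, so [S] = Km·0.29/(1 − 0.29) = 0.057 × 0.4085.
[S] = 0.0233 μM.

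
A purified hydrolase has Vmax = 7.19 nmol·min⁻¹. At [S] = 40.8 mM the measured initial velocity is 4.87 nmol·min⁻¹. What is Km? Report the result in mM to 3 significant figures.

19.4 mM

v/Vmax = 4.87/7.19 = 0.6773 = [S]/(Km+[S]).
So Km + [S] = [S]/0.6773 = 60.24 mM, giving Km = 60.24 − 40.8 = 19.4 mM.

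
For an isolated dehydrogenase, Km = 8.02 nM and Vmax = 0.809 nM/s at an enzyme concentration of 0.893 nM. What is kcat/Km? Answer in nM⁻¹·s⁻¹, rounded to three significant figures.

kcat = Vmax/[E]total = 0.809/0.893 = 0.906 s⁻¹.
kcat/Km = 0.906/8.02 = 0.113 nM⁻¹·s⁻¹.

0.113 nM⁻¹·s⁻¹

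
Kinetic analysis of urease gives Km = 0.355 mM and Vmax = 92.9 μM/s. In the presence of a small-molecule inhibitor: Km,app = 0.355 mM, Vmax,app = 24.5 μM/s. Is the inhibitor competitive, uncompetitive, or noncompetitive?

Vmax decreases (92.9 → 24.5 μM/s) while Km is unchanged — pure noncompetitive inhibition.

noncompetitive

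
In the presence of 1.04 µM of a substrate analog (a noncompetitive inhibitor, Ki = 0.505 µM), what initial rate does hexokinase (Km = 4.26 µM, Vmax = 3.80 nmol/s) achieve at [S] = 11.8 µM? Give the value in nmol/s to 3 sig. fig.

0.913 nmol/s

With α = 1 + [I]/Ki = 1 + 1.04/0.505 = 3.059, the noncompetitive rate law is v = (Vmax/α)·[S] / (Km + [S]).
v = (3.80/3.059)×11.8 / (4.26 + 11.8) = 14.66/16.06 = 0.913 nmol/s.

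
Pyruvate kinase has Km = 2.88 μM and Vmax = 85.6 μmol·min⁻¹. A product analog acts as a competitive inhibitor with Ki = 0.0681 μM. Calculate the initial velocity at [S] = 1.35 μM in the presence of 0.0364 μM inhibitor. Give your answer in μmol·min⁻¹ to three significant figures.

20.0 μmol·min⁻¹

α = 1 + [I]/Ki = 1 + 0.0364/0.0681 = 1.535.
For a competitive inhibitor, Vmax is unchanged and the apparent Km becomes α·Km: Km,app = 4.42 μM, Vmax,app = 85.6 μmol·min⁻¹.
v = Vmax,app·[S]/(Km,app + [S]) = 85.6 × 1.35/(4.42 + 1.35) = 20.0 μmol·min⁻¹.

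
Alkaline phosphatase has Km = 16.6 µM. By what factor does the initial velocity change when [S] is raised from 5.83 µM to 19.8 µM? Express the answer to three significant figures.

2.09

The fractional saturations are [S]/(Km+[S]) = 5.83/22.43 = 0.2599 and 19.8/36.40 = 0.5440.
v₂/v₁ is just their ratio: 0.5440/0.2599 = 2.09.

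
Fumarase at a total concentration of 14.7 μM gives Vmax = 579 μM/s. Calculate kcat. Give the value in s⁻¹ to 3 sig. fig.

kcat = Vmax/[E]total = 579 μM/s / 14.7 μM = 39.4 s⁻¹.

39.4 s⁻¹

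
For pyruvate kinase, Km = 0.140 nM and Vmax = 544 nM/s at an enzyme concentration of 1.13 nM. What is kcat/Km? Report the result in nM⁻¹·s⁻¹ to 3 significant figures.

kcat = Vmax/[E]total = 544/1.13 = 481 s⁻¹.
kcat/Km = 481/0.140 = 3440 nM⁻¹·s⁻¹.

3440 nM⁻¹·s⁻¹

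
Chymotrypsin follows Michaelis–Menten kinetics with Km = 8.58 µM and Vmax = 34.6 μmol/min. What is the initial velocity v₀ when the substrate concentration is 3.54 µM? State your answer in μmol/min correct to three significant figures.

10.1 μmol/min

v = Vmax·[S]/(Km + [S]) = 34.6 × 3.54 / (8.58 + 3.54)
  = 122.5 / 12.12 = 10.1 μmol/min.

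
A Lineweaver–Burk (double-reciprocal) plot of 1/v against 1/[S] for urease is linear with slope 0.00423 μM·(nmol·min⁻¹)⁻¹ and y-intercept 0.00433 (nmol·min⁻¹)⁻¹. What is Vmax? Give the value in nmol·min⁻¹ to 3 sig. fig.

231 nmol·min⁻¹

The y-intercept of a Lineweaver–Burk plot equals 1/Vmax, so Vmax = 1/0.00433 = 231 nmol·min⁻¹.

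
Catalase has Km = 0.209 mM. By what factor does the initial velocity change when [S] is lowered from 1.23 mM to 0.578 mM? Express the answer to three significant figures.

Since Vmax cancels, v₂/v₁ = [S]₂(Km+[S]₁) / [S]₁(Km+[S]₂).
= 0.578×(0.209+1.23) / (1.23×(0.209+0.578)) = 0.8317/0.9680 = 0.859.

0.859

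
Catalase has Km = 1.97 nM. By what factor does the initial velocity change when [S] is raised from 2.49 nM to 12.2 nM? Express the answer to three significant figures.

1.54

The fractional saturations are [S]/(Km+[S]) = 2.49/4.460 = 0.5583 and 12.2/14.17 = 0.8610.
v₂/v₁ is just their ratio: 0.8610/0.5583 = 1.54.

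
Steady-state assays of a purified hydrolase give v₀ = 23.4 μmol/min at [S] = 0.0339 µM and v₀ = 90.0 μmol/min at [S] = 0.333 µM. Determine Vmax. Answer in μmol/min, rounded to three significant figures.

From v = Vmax[S]/(Km+[S]), each point gives Vmax = v(Km+[S])/[S].
Equating: 23.4(Km+0.0339)/0.0339 = 90.0(Km+0.333)/0.333.
690.3·Km + 23.4 = 270.3·Km + 90.0, so (690.3 − 270.3)·Km = 90.0 − 23.4.
Km = 66.60/420.0 = 0.159 µM; then Vmax = 23.4(0.159+0.0339)/0.0339 = 133 μmol/min.

133 μmol/min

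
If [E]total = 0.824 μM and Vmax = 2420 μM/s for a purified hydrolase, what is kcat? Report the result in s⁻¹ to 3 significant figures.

2940 s⁻¹

kcat = Vmax/[E]total = 2420 μM/s / 0.824 μM = 2940 s⁻¹.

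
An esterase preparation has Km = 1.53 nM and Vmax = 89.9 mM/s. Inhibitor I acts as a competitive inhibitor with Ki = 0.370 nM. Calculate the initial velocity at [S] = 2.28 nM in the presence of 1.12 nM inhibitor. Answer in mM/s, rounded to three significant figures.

24.3 mM/s

α = 1 + [I]/Ki = 1 + 1.12/0.370 = 4.027.
For a competitive inhibitor, Vmax is unchanged and the apparent Km becomes α·Km: Km,app = 6.16 nM, Vmax,app = 89.9 mM/s.
v = Vmax,app·[S]/(Km,app + [S]) = 89.9 × 2.28/(6.16 + 2.28) = 24.3 mM/s.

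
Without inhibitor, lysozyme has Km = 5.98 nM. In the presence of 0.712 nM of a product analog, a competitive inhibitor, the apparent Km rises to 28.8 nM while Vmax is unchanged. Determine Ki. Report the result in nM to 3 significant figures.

0.187 nM

Competitive: Km,app = α·Km with α = 1 + [I]/Ki.
α = Km,app/Km = 28.8/5.98 = 4.816.
Ki = [I]/(α − 1) = 0.712/3.816 = 0.187 nM.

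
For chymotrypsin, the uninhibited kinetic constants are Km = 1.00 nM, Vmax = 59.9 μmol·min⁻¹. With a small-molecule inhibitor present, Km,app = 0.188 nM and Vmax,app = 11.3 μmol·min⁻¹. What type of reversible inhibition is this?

uncompetitive

Both Km and Vmax decrease by the same factor (~5.32-fold) — characteristic of uncompetitive inhibition.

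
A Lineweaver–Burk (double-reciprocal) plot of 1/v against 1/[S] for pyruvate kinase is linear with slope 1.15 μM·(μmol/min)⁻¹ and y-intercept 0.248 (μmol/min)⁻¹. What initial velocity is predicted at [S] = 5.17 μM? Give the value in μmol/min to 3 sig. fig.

2.13 μmol/min

The y-intercept is 1/Vmax, so Vmax = 1/0.248 = 4.03 μmol/min.
The slope is Km/Vmax, so Km = 1.15 × 4.03 = 4.64 μM.
Then v = 4.03 × 5.17/(4.64 + 5.17) = 2.13 μmol/min.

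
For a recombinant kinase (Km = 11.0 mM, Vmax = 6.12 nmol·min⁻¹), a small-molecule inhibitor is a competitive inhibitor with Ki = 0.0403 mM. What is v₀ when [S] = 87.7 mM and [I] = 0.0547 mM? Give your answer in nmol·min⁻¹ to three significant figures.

With α = 1 + [I]/Ki = 1 + 0.0547/0.0403 = 2.357, the competitive rate law is v = Vmax[S] / (αKm + [S]).
v = 6.12×87.7 / (2.357×11.0 + 87.7) = 536.7/113.6 = 4.72 nmol·min⁻¹.

4.72 nmol·min⁻¹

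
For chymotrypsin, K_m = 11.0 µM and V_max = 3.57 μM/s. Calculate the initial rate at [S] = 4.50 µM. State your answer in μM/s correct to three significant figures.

1.04 μM/s

[S]/(Km+[S]) = 4.50/15.50 = 0.2903, the fractional saturation.
v = 0.2903 × Vmax = 0.2903 × 3.57 = 1.04 μM/s.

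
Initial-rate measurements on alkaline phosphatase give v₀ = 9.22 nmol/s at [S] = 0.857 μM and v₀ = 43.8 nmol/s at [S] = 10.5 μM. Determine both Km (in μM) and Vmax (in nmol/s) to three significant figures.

Km = 5.25 μM; Vmax = 65.7 nmol/s

From v = Vmax[S]/(Km+[S]), each point gives Vmax = v(Km+[S])/[S].
Equating: 9.22(Km+0.857)/0.857 = 43.8(Km+10.5)/10.5.
10.76·Km + 9.22 = 4.171·Km + 43.8, so (10.76 − 4.171)·Km = 43.8 − 9.22.
Km = 34.58/6.587 = 5.25 μM; then Vmax = 9.22(5.25+0.857)/0.857 = 65.7 nmol/s.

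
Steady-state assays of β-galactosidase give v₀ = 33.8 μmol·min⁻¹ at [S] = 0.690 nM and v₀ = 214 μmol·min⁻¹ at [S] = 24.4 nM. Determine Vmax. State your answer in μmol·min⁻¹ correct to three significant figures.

In reciprocal form, 1/v = (Km/Vmax)·(1/[S]) + 1/Vmax. The two points give (1/[S], 1/v) = (1.449, 0.02959) and (0.04098, 0.004673).
Slope = (0.02959 − 0.004673)/(1.449 − 0.04098) = 0.01769; intercept = 0.02959 − 0.01769×1.449 = 0.003948.
Vmax = 1/intercept = 253 μmol·min⁻¹; Km = slope × Vmax = 0.01769 × 253 = 4.48 nM.

253 μmol·min⁻¹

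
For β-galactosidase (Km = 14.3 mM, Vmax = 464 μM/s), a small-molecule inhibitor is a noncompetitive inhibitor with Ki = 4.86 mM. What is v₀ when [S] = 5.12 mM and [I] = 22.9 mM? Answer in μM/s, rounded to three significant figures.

21.4 μM/s

With α = 1 + [I]/Ki = 1 + 22.9/4.86 = 5.712, the noncompetitive rate law is v = (Vmax/α)·[S] / (Km + [S]).
v = (464/5.712)×5.12 / (14.3 + 5.12) = 415.9/19.42 = 21.4 μM/s.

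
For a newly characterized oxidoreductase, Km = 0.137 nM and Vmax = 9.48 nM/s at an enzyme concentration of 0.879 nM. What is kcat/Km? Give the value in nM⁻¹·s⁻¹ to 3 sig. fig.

kcat = Vmax/[E]total = 9.48/0.879 = 10.8 s⁻¹.
kcat/Km = 10.8/0.137 = 78.7 nM⁻¹·s⁻¹.

78.7 nM⁻¹·s⁻¹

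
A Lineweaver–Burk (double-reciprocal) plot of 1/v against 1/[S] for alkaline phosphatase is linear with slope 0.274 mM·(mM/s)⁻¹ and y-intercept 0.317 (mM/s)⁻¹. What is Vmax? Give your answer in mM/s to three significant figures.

3.15 mM/s

The y-intercept of a Lineweaver–Burk plot equals 1/Vmax, so Vmax = 1/0.317 = 3.15 mM/s.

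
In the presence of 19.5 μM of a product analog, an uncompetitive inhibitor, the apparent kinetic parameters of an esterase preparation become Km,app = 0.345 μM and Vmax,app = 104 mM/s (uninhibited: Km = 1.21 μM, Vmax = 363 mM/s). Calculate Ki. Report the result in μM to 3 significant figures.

7.83 μM

Uncompetitive: Vmax,app = Vmax/α (and Km,app = Km/α) with α = 1 + [I]/Ki.
α = Vmax/Vmax,app = 363/104 = 3.490.
Since α = 1 + [I]/Ki, [I]/Ki = 3.490 − 1 = 2.490 and Ki = 19.5/2.490 = 7.83 μM.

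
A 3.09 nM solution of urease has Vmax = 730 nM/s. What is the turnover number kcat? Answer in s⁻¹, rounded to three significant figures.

236 s⁻¹

kcat = Vmax/[E]total = 730 nM/s / 3.09 nM = 236 s⁻¹.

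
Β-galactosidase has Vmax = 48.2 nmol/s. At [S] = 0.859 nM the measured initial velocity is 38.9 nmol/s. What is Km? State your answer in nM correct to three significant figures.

0.205 nM

From v = Vmax[S]/(Km+[S]), Km = [S](Vmax − v)/v.
Km = 0.859 × (48.2 − 38.9) / 38.9 = 7.989/38.9 = 0.205 nM.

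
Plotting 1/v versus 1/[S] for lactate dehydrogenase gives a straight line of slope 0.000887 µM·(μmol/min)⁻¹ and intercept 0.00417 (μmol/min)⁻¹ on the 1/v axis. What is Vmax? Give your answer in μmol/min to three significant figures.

The y-intercept of a Lineweaver–Burk plot equals 1/Vmax, so Vmax = 1/0.00417 = 240 μmol/min.

240 μmol/min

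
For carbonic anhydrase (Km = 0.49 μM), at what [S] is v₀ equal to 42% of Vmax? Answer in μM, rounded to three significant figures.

v/Vmax = [S]/(Km+[S]) = 0.42, so [S] = Km·0.42/(1 − 0.42) = 0.49 × 0.7241.
[S] = 0.355 μM.

0.355 μM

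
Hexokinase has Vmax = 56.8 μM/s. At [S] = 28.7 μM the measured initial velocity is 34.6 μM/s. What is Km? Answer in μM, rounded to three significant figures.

From v = Vmax[S]/(Km+[S]), Km = [S](Vmax − v)/v.
Km = 28.7 × (56.8 − 34.6) / 34.6 = 637.1/34.6 = 18.4 μM.

18.4 μM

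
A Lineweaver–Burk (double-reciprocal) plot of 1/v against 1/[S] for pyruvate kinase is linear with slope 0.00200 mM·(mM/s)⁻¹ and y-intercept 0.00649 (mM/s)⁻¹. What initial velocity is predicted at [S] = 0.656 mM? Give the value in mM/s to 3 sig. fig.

The y-intercept is 1/Vmax, so Vmax = 1/0.00649 = 154 mM/s.
The slope is Km/Vmax, so Km = 0.00200 × 154 = 0.308 mM.
Then v = 154 × 0.656/(0.308 + 0.656) = 105 mM/s.

105 mM/s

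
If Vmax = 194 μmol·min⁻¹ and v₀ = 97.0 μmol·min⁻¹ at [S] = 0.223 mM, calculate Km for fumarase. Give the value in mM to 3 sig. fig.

0.223 mM

v/Vmax = 97.0/194 = 0.5000 = [S]/(Km+[S]).
So Km + [S] = [S]/0.5000 = 0.4460 mM, giving Km = 0.4460 − 0.223 = 0.223 mM.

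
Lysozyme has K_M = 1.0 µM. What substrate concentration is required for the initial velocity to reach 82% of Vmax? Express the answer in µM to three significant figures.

v/Vmax = [S]/(Km+[S]) = 0.82, so [S] = Km·0.82/(1 − 0.82) = 1.0 × 4.556.
[S] = 4.56 µM.

4.56 µM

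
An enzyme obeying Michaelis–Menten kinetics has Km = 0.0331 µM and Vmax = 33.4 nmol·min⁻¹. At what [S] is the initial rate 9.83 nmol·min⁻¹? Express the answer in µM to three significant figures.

The required fractional saturation is v/Vmax = 9.83/33.4 = 0.2943.
Then [S]/(Km+[S]) = 0.2943 ⇒ [S] = 0.0331 × 0.2943/(1 − 0.2943) = 0.0138 µM.

0.0138 µM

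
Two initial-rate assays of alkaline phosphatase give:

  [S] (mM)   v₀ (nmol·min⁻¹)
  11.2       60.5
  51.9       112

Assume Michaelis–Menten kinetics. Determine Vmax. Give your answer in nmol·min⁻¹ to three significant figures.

From v = Vmax[S]/(Km+[S]), each point gives Vmax = v(Km+[S])/[S].
Equating: 60.5(Km+11.2)/11.2 = 112(Km+51.9)/51.9.
5.402·Km + 60.5 = 2.158·Km + 112, so (5.402 − 2.158)·Km = 112 − 60.5.
Km = 51.50/3.244 = 15.9 mM; then Vmax = 60.5(15.9+11.2)/11.2 = 146 nmol·min⁻¹.

146 nmol·min⁻¹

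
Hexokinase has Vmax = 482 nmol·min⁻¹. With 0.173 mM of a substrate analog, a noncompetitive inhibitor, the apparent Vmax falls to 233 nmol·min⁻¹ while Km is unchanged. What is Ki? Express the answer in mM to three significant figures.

0.162 mM

Noncompetitive: Vmax,app = Vmax/α with α = 1 + [I]/Ki.
α = Vmax/Vmax,app = 482/233 = 2.069.
Ki = [I]/(α − 1) = 0.173/1.069 = 0.162 mM.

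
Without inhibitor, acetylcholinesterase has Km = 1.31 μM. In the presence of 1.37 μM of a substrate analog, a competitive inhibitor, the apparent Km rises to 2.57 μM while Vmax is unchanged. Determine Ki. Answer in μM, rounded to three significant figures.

1.42 μM

Competitive: Km,app = α·Km with α = 1 + [I]/Ki.
α = Km,app/Km = 2.57/1.31 = 1.962.
Since α = 1 + [I]/Ki, [I]/Ki = 1.962 − 1 = 0.9618 and Ki = 1.37/0.9618 = 1.42 μM.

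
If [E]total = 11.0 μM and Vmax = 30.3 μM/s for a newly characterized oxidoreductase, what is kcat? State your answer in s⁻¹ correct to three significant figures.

kcat = Vmax/[E]total = 30.3 μM/s / 11.0 μM = 2.75 s⁻¹.

2.75 s⁻¹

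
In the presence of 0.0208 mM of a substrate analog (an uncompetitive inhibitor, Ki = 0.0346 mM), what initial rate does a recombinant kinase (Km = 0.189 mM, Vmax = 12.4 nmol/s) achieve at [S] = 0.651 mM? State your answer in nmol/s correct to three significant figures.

6.56 nmol/s

With α = 1 + [I]/Ki = 1 + 0.0208/0.0346 = 1.601, the uncompetitive rate law is v = (Vmax/α)·[S] / (Km/α + [S]).
v = (12.4/1.601)×0.651 / (0.189/1.601 + 0.651) = 5.042/0.7690 = 6.56 nmol/s.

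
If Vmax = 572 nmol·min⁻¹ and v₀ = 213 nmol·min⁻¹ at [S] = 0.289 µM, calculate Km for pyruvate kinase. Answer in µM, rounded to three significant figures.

v/Vmax = 213/572 = 0.3724 = [S]/(Km+[S]).
So Km + [S] = [S]/0.3724 = 0.7761 µM, giving Km = 0.7761 − 0.289 = 0.487 µM.

0.487 µM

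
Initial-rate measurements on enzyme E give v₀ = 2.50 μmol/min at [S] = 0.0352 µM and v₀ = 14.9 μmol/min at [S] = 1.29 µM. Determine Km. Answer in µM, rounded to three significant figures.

0.209 µM

In reciprocal form, 1/v = (Km/Vmax)·(1/[S]) + 1/Vmax. The two points give (1/[S], 1/v) = (28.41, 0.4000) and (0.7752, 0.06711).
Slope = (0.4000 − 0.06711)/(28.41 − 0.7752) = 0.01205; intercept = 0.4000 − 0.01205×28.41 = 0.05778.
Vmax = 1/intercept = 17.3 μmol/min; Km = slope × Vmax = 0.01205 × 17.3 = 0.209 µM.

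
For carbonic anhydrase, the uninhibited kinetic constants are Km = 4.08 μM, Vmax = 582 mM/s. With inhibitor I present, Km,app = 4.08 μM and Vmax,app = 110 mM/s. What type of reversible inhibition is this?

Vmax decreases (582 → 110 mM/s) while Km is unchanged — pure noncompetitive inhibition.

noncompetitive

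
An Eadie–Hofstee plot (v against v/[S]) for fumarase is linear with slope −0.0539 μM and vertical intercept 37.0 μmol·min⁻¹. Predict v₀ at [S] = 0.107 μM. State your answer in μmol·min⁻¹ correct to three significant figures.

In the Eadie–Hofstee form v = Vmax − Km·(v/[S]), the slope is −Km and the intercept is Vmax, so Km = 0.0539 μM and Vmax = 37.0 μmol·min⁻¹.
v = 37.0 × 0.107/(0.0539 + 0.107) = 24.6 μmol·min⁻¹.

24.6 μmol·min⁻¹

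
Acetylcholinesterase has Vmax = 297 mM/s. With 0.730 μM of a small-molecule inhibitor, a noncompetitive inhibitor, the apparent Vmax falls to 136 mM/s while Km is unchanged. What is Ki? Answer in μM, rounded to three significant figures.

0.617 μM

Noncompetitive: Vmax,app = Vmax/α with α = 1 + [I]/Ki.
α = Vmax/Vmax,app = 297/136 = 2.184.
Since α = 1 + [I]/Ki, [I]/Ki = 2.184 − 1 = 1.184 and Ki = 0.730/1.184 = 0.617 μM.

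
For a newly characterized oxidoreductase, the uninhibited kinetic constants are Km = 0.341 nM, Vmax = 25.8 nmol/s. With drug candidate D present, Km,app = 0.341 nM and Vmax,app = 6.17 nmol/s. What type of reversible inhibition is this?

Vmax decreases (25.8 → 6.17 nmol/s) while Km is unchanged — pure noncompetitive inhibition.

noncompetitive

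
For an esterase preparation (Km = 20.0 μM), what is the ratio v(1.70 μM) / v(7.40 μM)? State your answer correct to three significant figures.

0.290

Since Vmax cancels, v₂/v₁ = [S]₂(Km+[S]₁) / [S]₁(Km+[S]₂).
= 1.70×(20.0+7.40) / (7.40×(20.0+1.70)) = 46.58/160.6 = 0.290.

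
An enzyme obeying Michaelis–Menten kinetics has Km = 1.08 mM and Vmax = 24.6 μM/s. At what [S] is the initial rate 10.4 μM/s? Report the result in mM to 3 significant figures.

0.791 mM

Rearranging v = Vmax[S]/(Km+[S]) gives [S] = Km·v/(Vmax − v).
[S] = 1.08 × 10.4 / (24.6 − 10.4) = 11.23/14.20 = 0.791 mM.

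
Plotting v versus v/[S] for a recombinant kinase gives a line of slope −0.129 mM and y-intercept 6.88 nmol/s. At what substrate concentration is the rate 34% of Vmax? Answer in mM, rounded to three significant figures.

The Eadie–Hofstee slope gives Km = 0.129 mM (slope = −Km).
v/Vmax = [S]/(Km+[S]) = 0.34 ⇒ [S] = Km·0.34/(1−0.34) = 0.129 × 0.5152 = 0.0665 mM.

0.0665 mM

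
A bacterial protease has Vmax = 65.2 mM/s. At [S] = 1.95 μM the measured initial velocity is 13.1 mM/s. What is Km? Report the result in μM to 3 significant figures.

7.76 μM

From v = Vmax[S]/(Km+[S]), Km = [S](Vmax − v)/v.
Km = 1.95 × (65.2 − 13.1) / 13.1 = 101.6/13.1 = 7.76 μM.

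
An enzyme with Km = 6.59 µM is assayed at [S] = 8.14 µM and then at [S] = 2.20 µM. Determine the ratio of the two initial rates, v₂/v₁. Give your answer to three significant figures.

Since Vmax cancels, v₂/v₁ = [S]₂(Km+[S]₁) / [S]₁(Km+[S]₂).
= 2.20×(6.59+8.14) / (8.14×(6.59+2.20)) = 32.41/71.55 = 0.453.

0.453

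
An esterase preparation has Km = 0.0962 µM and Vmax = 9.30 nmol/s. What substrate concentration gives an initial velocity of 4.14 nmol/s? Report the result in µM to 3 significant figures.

0.0772 µM

Rearranging v = Vmax[S]/(Km+[S]) gives [S] = Km·v/(Vmax − v).
[S] = 0.0962 × 4.14 / (9.30 − 4.14) = 0.3983/5.160 = 0.0772 µM.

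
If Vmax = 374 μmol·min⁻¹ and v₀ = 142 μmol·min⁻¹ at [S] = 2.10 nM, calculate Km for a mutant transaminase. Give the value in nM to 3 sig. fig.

v/Vmax = 142/374 = 0.3797 = [S]/(Km+[S]).
So Km + [S] = [S]/0.3797 = 5.531 nM, giving Km = 5.531 − 2.10 = 3.43 nM.

3.43 nM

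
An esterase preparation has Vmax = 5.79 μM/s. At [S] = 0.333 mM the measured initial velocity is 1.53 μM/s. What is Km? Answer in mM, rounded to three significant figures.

0.927 mM

v/Vmax = 1.53/5.79 = 0.2642 = [S]/(Km+[S]).
So Km + [S] = [S]/0.2642 = 1.260 mM, giving Km = 1.260 − 0.333 = 0.927 mM.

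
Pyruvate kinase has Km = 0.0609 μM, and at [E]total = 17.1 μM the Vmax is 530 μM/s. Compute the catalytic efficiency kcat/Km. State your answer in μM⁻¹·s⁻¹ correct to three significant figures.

509 μM⁻¹·s⁻¹

kcat = Vmax/[E]total = 530/17.1 = 31.0 s⁻¹.
kcat/Km = 31.0/0.0609 = 509 μM⁻¹·s⁻¹.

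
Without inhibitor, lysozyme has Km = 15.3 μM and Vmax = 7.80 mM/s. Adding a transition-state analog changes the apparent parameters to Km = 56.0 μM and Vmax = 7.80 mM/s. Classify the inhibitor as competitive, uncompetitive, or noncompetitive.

Km increases (15.3 → 56.0 μM) while Vmax is unchanged — the hallmark of competitive inhibition.

competitive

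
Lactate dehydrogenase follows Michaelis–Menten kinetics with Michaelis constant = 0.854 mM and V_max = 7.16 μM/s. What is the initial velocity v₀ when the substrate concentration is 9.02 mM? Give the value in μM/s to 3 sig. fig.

6.54 μM/s

v = Vmax·[S]/(Km + [S]) = 7.16 × 9.02 / (0.854 + 9.02)
  = 64.58 / 9.874 = 6.54 μM/s.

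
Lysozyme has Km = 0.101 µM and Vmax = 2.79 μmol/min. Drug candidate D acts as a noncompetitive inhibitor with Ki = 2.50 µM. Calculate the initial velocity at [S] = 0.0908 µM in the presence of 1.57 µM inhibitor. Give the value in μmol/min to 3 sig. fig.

α = 1 + [I]/Ki = 1 + 1.57/2.50 = 1.628.
For a noncompetitive inhibitor, Vmax is reduced to Vmax/α while Km is unchanged: Km,app = 0.101 µM, Vmax,app = 1.71 μmol/min.
v = Vmax,app·[S]/(Km,app + [S]) = 1.71 × 0.0908/(0.101 + 0.0908) = 0.811 μmol/min.

0.811 μmol/min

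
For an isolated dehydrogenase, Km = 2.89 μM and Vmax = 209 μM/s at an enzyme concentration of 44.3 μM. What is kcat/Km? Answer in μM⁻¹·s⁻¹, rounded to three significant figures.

kcat = Vmax/[E]total = 209/44.3 = 4.72 s⁻¹.
kcat/Km = 4.72/2.89 = 1.63 μM⁻¹·s⁻¹.

1.63 μM⁻¹·s⁻¹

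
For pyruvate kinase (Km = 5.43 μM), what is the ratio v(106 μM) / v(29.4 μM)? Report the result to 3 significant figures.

1.13

Since Vmax cancels, v₂/v₁ = [S]₂(Km+[S]₁) / [S]₁(Km+[S]₂).
= 106×(5.43+29.4) / (29.4×(5.43+106)) = 3692/3276 = 1.13.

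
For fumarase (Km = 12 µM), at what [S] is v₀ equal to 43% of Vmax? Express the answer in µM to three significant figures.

9.05 µM

v/Vmax = [S]/(Km+[S]) = 0.43, so [S] = Km·0.43/(1 − 0.43) = 12 × 0.7544.
[S] = 9.05 µM.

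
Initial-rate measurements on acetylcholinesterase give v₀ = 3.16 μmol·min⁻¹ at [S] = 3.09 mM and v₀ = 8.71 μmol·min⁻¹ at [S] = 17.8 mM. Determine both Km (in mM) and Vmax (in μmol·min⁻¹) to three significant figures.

Km = 10.4 mM; Vmax = 13.8 μmol·min⁻¹

From v = Vmax[S]/(Km+[S]), each point gives Vmax = v(Km+[S])/[S].
Equating: 3.16(Km+3.09)/3.09 = 8.71(Km+17.8)/17.8.
1.023·Km + 3.16 = 0.4893·Km + 8.71, so (1.023 − 0.4893)·Km = 8.71 − 3.16.
Km = 5.550/0.5333 = 10.4 mM; then Vmax = 3.16(10.4+3.09)/3.09 = 13.8 μmol·min⁻¹.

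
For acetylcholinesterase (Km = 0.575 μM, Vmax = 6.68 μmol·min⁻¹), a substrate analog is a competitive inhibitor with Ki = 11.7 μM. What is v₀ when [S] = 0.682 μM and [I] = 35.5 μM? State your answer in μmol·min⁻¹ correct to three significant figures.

With α = 1 + [I]/Ki = 1 + 35.5/11.7 = 4.034, the competitive rate law is v = Vmax[S] / (αKm + [S]).
v = 6.68×0.682 / (4.034×0.575 + 0.682) = 4.556/3.002 = 1.52 μmol·min⁻¹.

1.52 μmol·min⁻¹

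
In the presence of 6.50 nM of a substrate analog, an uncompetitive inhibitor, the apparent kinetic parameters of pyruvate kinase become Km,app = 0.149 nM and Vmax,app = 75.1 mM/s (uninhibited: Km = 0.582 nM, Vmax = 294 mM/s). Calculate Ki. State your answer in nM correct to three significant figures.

Uncompetitive: Vmax,app = Vmax/α (and Km,app = Km/α) with α = 1 + [I]/Ki.
α = Vmax/Vmax,app = 294/75.1 = 3.915.
Since α = 1 + [I]/Ki, [I]/Ki = 3.915 − 1 = 2.915 and Ki = 6.50/2.915 = 2.23 nM.

2.23 nM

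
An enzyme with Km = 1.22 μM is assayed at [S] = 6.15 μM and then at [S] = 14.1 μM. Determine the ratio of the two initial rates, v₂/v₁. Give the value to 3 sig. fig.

1.10

Since Vmax cancels, v₂/v₁ = [S]₂(Km+[S]₁) / [S]₁(Km+[S]₂).
= 14.1×(1.22+6.15) / (6.15×(1.22+14.1)) = 103.9/94.22 = 1.10.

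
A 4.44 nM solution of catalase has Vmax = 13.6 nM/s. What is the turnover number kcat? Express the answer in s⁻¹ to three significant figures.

kcat = Vmax/[E]total = 13.6 nM/s / 4.44 nM = 3.06 s⁻¹.

3.06 s⁻¹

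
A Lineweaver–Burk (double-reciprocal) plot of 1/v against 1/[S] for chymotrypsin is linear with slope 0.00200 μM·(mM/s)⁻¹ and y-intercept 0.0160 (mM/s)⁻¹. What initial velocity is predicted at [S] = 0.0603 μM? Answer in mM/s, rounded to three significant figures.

The y-intercept is 1/Vmax, so Vmax = 1/0.0160 = 62.5 mM/s.
The slope is Km/Vmax, so Km = 0.00200 × 62.5 = 0.125 μM.
Then v = 62.5 × 0.0603/(0.125 + 0.0603) = 20.3 mM/s.

20.3 mM/s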